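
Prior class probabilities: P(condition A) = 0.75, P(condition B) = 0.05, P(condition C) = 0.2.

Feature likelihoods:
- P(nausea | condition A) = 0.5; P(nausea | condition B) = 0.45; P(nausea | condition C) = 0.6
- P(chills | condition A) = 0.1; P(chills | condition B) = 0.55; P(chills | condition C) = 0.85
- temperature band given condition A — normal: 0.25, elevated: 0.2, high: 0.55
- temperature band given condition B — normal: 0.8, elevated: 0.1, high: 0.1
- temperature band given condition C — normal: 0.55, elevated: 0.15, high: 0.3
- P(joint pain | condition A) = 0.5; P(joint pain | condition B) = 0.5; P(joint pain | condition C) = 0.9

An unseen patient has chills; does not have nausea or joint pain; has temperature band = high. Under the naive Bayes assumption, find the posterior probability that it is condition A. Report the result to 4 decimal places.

0.7867

condition A: 0.75 × (1−0.5) × 0.1 × 0.55 × (1−0.5) = 0.0103125
condition B: 0.05 × (1−0.45) × 0.55 × 0.1 × (1−0.5) = 0.00075625
condition C: 0.2 × (1−0.6) × 0.85 × 0.3 × (1−0.9) = 0.00204
P(condition A | x) = 0.0103125 / 0.01310875 ≈ 0.7867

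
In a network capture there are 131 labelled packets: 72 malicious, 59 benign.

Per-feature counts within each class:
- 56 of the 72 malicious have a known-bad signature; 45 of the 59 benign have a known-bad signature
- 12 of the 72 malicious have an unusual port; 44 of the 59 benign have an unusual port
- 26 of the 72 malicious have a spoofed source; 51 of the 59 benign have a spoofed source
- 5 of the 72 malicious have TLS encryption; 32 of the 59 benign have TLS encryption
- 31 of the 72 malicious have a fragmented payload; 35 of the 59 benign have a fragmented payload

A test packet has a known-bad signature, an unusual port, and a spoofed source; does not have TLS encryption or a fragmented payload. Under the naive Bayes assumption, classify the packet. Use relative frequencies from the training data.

malicious: (72/131) × (56/72) × (12/72) × (26/72) × (67/72) × (41/72) ≈ 0.0136333
benign: (59/131) × (45/59) × (44/59) × (51/59) × (27/59) × (24/59) ≈ 0.0412222
Highest score → benign.

benign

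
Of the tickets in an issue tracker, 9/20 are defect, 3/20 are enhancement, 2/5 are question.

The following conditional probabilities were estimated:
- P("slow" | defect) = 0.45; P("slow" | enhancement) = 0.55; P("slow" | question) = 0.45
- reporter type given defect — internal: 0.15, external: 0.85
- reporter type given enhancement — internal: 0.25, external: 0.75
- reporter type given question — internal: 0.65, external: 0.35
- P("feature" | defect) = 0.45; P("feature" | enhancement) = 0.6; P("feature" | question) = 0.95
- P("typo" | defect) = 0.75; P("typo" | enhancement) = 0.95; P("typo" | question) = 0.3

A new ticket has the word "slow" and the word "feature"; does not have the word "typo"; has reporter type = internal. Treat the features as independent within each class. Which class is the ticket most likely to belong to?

defect: 0.45 × 0.45 × 0.15 × 0.45 × (1−0.75) = 0.0034171875
enhancement: 0.15 × 0.55 × 0.25 × 0.6 × (1−0.95) = 0.00061875
question: 0.4 × 0.45 × 0.65 × 0.95 × (1−0.3) = 0.077805
Highest score → question.

question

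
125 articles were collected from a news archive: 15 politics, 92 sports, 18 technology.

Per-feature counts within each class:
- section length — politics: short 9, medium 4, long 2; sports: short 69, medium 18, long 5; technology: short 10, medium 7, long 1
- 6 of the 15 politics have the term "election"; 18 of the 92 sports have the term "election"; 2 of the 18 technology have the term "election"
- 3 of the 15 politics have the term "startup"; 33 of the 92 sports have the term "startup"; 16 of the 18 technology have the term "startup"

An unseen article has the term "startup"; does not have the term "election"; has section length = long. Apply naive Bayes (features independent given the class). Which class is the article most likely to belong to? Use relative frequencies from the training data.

sports

politics: (15/125) × (2/15) × (9/15) × (3/15) = 0.00192
sports: (92/125) × (5/92) × (74/92) × (33/92) ≈ 0.0115406
technology: (18/125) × (1/18) × (16/18) × (16/18) ≈ 0.00632099
Highest score → sports.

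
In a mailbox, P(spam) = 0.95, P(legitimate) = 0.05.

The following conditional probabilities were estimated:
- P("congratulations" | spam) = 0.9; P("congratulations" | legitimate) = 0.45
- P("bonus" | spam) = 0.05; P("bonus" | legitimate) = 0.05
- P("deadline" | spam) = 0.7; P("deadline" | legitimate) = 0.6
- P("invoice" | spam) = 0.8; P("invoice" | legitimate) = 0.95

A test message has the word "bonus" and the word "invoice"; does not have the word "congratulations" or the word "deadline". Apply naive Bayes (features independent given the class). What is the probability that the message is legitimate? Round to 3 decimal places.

0.314

spam: 0.95 × (1−0.9) × 0.05 × (1−0.7) × 0.8 = 0.00114
legitimate: 0.05 × (1−0.45) × 0.05 × (1−0.6) × 0.95 = 0.0005225
P(legitimate | x) = 0.0005225 / 0.0016625 ≈ 0.314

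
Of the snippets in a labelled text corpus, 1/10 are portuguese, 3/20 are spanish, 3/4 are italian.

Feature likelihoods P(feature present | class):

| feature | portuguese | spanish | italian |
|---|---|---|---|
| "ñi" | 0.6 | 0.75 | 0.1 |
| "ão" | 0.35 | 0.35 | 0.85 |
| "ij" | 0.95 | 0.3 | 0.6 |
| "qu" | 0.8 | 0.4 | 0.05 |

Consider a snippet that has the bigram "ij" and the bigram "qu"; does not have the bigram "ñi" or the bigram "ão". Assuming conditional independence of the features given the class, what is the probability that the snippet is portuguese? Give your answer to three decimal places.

0.768

portuguese: 0.1 × (1−0.6) × (1−0.35) × 0.95 × 0.8 = 0.01976
spanish: 0.15 × (1−0.75) × (1−0.35) × 0.3 × 0.4 = 0.002925
italian: 0.75 × (1−0.1) × (1−0.85) × 0.6 × 0.05 = 0.0030375
P(portuguese | x) = 0.01976 / 0.0257225 ≈ 0.768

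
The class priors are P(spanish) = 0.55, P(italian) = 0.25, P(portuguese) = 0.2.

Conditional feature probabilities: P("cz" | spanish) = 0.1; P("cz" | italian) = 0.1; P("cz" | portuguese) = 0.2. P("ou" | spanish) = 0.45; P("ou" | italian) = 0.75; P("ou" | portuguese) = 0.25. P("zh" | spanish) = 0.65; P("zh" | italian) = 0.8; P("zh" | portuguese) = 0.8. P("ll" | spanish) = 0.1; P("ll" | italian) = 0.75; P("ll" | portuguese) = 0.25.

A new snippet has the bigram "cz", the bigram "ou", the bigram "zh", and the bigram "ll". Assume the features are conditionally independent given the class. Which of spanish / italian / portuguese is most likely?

italian

spanish: 0.55 × 0.1 × 0.45 × 0.65 × 0.1 = 0.00160875
italian: 0.25 × 0.1 × 0.75 × 0.8 × 0.75 = 0.01125
portuguese: 0.2 × 0.2 × 0.25 × 0.8 × 0.25 = 0.002
Highest score → italian.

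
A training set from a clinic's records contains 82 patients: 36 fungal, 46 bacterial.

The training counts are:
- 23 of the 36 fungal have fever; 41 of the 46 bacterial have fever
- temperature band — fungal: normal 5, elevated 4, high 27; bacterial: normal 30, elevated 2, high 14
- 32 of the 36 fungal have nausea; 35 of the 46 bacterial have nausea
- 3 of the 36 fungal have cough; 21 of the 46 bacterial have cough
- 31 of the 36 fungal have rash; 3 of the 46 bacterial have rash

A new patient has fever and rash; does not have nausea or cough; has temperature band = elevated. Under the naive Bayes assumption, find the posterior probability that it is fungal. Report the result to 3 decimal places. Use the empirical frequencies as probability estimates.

0.937

fungal: (36/82) × (23/36) × (4/36) × (4/36) × (33/36) × (31/36) ≈ 0.00273338
bacterial: (46/82) × (41/46) × (2/46) × (11/46) × (25/46) × (3/46) ≈ 0.000184256
P(fungal | x) = 0.00273338 / 0.002917636 ≈ 0.937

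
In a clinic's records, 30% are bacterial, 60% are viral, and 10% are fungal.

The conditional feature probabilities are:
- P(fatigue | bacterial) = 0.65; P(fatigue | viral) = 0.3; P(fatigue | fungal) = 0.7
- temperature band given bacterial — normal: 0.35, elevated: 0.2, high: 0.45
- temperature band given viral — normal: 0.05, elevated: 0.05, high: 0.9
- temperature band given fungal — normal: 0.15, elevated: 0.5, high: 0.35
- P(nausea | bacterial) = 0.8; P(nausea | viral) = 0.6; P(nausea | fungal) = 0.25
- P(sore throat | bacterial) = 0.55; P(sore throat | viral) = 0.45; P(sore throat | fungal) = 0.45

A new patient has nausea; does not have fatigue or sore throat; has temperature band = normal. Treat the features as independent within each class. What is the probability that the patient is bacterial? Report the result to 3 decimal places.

0.637

bacterial: 0.3 × (1−0.65) × 0.35 × 0.8 × (1−0.55) = 0.01323
viral: 0.6 × (1−0.3) × 0.05 × 0.6 × (1−0.45) = 0.00693
fungal: 0.1 × (1−0.7) × 0.15 × 0.25 × (1−0.45) = 0.00061875
P(bacterial | x) = 0.01323 / 0.02077875 ≈ 0.637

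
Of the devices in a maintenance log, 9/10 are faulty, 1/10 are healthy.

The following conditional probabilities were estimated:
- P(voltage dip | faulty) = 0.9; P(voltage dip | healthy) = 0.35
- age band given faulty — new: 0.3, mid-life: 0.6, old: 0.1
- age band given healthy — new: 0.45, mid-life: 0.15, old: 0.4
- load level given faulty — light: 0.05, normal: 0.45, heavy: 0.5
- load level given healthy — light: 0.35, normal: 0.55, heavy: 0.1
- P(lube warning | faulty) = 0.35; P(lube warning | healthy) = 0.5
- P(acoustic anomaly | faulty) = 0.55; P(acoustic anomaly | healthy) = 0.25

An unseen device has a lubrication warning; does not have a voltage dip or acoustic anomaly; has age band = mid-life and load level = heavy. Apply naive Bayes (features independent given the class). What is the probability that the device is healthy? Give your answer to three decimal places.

faulty: 0.9 × (1−0.9) × 0.6 × 0.5 × 0.35 × (1−0.55) = 0.0042525
healthy: 0.1 × (1−0.35) × 0.15 × 0.1 × 0.5 × (1−0.25) = 0.000365625
P(healthy | x) = 0.000365625 / 0.004618125 ≈ 0.079

0.079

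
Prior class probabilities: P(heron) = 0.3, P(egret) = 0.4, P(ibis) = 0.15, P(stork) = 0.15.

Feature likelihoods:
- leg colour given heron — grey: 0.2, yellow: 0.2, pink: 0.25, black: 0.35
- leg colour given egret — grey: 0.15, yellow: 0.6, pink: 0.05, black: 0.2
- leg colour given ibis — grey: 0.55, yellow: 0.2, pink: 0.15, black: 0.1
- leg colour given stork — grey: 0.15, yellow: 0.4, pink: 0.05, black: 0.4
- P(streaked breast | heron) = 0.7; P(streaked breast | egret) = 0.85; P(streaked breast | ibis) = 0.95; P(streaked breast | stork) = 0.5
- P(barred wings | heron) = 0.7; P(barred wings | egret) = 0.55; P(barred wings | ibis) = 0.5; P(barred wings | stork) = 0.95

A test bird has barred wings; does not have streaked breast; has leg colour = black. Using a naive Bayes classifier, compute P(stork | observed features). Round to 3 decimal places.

heron: 0.3 × 0.35 × (1−0.7) × 0.7 = 0.02205
egret: 0.4 × 0.2 × (1−0.85) × 0.55 = 0.0066
ibis: 0.15 × 0.1 × (1−0.95) × 0.5 = 0.000375
stork: 0.15 × 0.4 × (1−0.5) × 0.95 = 0.0285
P(stork | x) = 0.0285 / 0.057525 ≈ 0.495

0.495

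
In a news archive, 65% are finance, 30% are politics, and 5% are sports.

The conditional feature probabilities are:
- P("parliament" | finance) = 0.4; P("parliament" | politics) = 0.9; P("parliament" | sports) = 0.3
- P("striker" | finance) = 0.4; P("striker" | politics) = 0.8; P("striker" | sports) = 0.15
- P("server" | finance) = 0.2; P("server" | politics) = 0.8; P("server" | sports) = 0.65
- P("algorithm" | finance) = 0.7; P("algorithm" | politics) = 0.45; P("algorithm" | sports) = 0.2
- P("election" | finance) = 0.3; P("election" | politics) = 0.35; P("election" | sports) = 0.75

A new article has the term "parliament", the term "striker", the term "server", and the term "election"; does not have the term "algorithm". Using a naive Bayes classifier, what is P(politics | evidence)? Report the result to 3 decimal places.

finance: 0.65 × 0.4 × 0.4 × 0.2 × (1−0.7) × 0.3 = 0.001872
politics: 0.3 × 0.9 × 0.8 × 0.8 × (1−0.45) × 0.35 = 0.033264
sports: 0.05 × 0.3 × 0.15 × 0.65 × (1−0.2) × 0.75 = 0.0008775
P(politics | x) = 0.033264 / 0.0360135 ≈ 0.924

0.924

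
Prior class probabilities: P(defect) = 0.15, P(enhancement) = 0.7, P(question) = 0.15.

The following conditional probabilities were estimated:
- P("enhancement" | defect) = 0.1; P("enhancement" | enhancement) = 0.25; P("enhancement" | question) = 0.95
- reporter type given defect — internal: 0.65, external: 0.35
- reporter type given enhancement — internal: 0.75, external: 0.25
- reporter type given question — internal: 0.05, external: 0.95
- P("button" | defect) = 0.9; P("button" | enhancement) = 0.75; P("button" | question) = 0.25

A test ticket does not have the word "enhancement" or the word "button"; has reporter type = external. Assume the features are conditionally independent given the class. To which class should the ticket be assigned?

enhancement

defect: 0.15 × (1−0.1) × 0.35 × (1−0.9) = 0.004725
enhancement: 0.7 × (1−0.25) × 0.25 × (1−0.75) = 0.0328125
question: 0.15 × (1−0.95) × 0.95 × (1−0.25) = 0.00534375
Highest score → enhancement.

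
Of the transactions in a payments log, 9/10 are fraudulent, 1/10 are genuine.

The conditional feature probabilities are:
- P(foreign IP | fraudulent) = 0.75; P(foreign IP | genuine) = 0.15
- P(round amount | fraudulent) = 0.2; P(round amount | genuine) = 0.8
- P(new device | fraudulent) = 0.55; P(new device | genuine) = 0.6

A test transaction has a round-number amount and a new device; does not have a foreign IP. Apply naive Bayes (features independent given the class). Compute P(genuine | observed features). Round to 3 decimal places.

fraudulent: 0.9 × (1−0.75) × 0.2 × 0.55 = 0.02475
genuine: 0.1 × (1−0.15) × 0.8 × 0.6 = 0.0408
P(genuine | x) = 0.0408 / 0.06555 ≈ 0.622

0.622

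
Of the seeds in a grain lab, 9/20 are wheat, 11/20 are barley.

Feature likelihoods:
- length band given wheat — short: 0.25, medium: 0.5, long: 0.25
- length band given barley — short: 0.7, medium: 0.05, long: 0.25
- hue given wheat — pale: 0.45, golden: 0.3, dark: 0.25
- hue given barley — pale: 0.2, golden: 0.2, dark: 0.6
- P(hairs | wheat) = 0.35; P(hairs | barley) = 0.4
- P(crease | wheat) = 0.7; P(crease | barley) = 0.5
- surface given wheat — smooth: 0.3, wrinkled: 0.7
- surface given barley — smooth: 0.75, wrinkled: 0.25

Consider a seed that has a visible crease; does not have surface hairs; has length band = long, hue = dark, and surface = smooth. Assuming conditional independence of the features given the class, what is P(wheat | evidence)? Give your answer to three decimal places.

wheat: 0.45 × 0.25 × 0.25 × (1−0.35) × 0.7 × 0.3 = 0.0038390625
barley: 0.55 × 0.25 × 0.6 × (1−0.4) × 0.5 × 0.75 = 0.0185625
P(wheat | x) = 0.0038390625 / 0.0224015625 ≈ 0.171

0.171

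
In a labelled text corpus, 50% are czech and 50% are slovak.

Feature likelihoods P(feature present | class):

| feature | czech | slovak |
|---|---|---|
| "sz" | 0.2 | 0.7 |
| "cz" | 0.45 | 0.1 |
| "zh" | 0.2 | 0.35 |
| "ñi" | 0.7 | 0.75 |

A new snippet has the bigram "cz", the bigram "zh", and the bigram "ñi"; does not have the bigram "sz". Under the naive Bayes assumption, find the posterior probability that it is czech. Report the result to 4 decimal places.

0.8649

czech: 0.5 × (1−0.2) × 0.45 × 0.2 × 0.7 = 0.0252
slovak: 0.5 × (1−0.7) × 0.1 × 0.35 × 0.75 = 0.0039375
P(czech | x) = 0.0252 / 0.0291375 ≈ 0.8649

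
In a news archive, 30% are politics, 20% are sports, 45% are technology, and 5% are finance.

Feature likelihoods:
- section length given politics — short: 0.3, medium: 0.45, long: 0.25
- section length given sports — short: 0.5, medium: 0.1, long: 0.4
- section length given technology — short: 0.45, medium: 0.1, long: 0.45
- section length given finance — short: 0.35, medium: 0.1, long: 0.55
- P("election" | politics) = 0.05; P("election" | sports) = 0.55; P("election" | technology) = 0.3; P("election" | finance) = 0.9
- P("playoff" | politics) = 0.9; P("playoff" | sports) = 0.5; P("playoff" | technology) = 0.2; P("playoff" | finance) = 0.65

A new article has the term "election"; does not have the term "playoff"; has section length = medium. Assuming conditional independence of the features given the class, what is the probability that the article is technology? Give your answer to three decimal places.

0.582

politics: 0.3 × 0.45 × 0.05 × (1−0.9) = 0.000675
sports: 0.2 × 0.1 × 0.55 × (1−0.5) = 0.0055
technology: 0.45 × 0.1 × 0.3 × (1−0.2) = 0.0108
finance: 0.05 × 0.1 × 0.9 × (1−0.65) = 0.001575
P(technology | x) = 0.0108 / 0.01855 ≈ 0.582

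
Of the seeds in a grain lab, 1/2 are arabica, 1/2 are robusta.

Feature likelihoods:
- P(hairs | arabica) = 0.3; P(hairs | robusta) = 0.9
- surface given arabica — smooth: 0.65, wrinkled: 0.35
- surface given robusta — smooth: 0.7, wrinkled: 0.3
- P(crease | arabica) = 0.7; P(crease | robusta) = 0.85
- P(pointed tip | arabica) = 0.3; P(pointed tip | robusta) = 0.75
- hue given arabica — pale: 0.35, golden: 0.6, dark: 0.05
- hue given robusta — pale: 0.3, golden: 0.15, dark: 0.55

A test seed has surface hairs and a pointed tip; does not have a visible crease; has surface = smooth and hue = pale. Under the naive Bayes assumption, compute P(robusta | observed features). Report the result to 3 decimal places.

0.776

arabica: 0.5 × 0.3 × 0.65 × (1−0.7) × 0.3 × 0.35 = 0.00307125
robusta: 0.5 × 0.9 × 0.7 × (1−0.85) × 0.75 × 0.3 = 0.01063125
P(robusta | x) = 0.01063125 / 0.0137025 ≈ 0.776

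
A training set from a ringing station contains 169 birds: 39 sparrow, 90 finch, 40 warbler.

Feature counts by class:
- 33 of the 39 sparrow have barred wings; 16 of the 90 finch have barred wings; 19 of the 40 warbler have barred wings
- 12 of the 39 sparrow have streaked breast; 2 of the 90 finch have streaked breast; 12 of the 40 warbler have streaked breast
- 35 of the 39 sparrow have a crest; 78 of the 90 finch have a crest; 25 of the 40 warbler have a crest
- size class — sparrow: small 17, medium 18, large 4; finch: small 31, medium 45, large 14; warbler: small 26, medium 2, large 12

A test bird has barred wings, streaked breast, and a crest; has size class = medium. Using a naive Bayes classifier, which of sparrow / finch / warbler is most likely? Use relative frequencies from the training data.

sparrow

sparrow: (39/169) × (33/39) × (12/39) × (35/39) × (18/39) ≈ 0.024886
finch: (90/169) × (16/90) × (2/90) × (78/90) × (45/90) ≈ 0.000911681
warbler: (40/169) × (19/40) × (12/40) × (25/40) × (2/40) ≈ 0.00105399
Highest score → sparrow.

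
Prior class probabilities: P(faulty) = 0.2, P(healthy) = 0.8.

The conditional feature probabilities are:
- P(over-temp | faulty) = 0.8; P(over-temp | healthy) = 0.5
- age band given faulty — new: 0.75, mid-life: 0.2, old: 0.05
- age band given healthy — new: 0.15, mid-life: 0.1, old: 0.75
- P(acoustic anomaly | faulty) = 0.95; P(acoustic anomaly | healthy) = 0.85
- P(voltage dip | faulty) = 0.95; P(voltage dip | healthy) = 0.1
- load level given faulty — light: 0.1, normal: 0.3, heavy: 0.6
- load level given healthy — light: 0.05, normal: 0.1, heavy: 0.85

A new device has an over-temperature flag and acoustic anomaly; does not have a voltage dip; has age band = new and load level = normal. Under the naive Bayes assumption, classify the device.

healthy

faulty: 0.2 × 0.8 × 0.75 × 0.95 × (1−0.95) × 0.3 = 0.00171
healthy: 0.8 × 0.5 × 0.15 × 0.85 × (1−0.1) × 0.1 = 0.00459
Highest score → healthy.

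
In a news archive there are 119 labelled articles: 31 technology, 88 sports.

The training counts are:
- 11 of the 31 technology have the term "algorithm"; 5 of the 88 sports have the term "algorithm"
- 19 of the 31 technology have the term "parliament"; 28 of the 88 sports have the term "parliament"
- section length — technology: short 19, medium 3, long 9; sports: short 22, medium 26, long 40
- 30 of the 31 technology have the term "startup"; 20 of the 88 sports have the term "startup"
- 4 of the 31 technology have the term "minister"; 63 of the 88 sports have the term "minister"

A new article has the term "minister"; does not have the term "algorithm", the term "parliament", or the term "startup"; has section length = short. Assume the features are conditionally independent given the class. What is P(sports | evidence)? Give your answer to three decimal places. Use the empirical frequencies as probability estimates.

0.997

technology: (31/119) × (20/31) × (12/31) × (19/31) × (1/31) × (4/31) ≈ 0.000165971
sports: (88/119) × (83/88) × (60/88) × (22/88) × (68/88) × (63/88) ≈ 0.0657694
P(sports | x) = 0.0657694 / 0.065935371 ≈ 0.997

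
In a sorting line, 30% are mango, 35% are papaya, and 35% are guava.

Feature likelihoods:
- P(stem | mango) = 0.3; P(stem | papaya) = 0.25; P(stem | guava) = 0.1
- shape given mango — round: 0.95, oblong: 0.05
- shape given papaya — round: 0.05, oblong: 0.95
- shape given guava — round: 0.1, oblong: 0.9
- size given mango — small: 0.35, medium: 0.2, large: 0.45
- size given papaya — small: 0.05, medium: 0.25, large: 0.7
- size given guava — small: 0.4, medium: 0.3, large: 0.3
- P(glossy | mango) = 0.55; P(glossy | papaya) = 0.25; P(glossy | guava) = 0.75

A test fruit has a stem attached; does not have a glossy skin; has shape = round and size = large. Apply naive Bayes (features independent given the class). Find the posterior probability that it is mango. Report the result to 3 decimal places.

mango: 0.3 × 0.3 × 0.95 × 0.45 × (1−0.55) = 0.01731375
papaya: 0.35 × 0.25 × 0.05 × 0.7 × (1−0.25) = 0.002296875
guava: 0.35 × 0.1 × 0.1 × 0.3 × (1−0.75) = 0.0002625
P(mango | x) = 0.01731375 / 0.019873125 ≈ 0.871

0.871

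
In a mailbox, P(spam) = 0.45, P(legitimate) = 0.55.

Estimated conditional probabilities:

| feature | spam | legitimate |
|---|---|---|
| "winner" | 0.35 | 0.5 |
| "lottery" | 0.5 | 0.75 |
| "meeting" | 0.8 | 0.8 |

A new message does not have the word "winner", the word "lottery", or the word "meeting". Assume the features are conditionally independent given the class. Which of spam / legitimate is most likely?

spam

spam: 0.45 × (1−0.35) × (1−0.5) × (1−0.8) = 0.02925
legitimate: 0.55 × (1−0.5) × (1−0.75) × (1−0.8) = 0.01375
Highest score → spam.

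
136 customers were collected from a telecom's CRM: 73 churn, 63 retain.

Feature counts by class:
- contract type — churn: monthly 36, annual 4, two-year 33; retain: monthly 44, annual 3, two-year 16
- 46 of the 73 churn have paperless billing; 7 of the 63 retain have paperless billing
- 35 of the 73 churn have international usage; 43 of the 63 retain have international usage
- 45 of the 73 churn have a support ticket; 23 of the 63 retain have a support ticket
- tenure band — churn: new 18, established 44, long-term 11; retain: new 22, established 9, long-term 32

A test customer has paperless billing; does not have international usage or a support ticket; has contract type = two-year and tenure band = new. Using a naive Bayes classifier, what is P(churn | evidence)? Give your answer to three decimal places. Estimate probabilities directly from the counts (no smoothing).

0.891

churn: (73/136) × (33/73) × (46/73) × (38/73) × (28/73) × (18/73) ≈ 0.00752758
retain: (63/136) × (16/63) × (7/63) × (20/63) × (40/63) × (22/63) ≈ 0.000920088
P(churn | x) = 0.00752758 / 0.008447668 ≈ 0.891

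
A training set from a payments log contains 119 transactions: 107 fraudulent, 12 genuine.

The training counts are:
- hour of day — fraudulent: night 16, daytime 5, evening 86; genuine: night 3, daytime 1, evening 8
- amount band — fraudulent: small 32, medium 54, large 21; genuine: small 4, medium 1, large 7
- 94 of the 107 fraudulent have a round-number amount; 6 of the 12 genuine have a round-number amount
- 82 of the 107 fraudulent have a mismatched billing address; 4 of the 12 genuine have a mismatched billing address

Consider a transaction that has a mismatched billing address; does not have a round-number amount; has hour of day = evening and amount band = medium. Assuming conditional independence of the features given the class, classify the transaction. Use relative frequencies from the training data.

fraudulent

fraudulent: (107/119) × (86/107) × (54/107) × (13/107) × (82/107) ≈ 0.0339587
genuine: (12/119) × (8/12) × (1/12) × (6/12) × (4/12) ≈ 0.000933707
Highest score → fraudulent.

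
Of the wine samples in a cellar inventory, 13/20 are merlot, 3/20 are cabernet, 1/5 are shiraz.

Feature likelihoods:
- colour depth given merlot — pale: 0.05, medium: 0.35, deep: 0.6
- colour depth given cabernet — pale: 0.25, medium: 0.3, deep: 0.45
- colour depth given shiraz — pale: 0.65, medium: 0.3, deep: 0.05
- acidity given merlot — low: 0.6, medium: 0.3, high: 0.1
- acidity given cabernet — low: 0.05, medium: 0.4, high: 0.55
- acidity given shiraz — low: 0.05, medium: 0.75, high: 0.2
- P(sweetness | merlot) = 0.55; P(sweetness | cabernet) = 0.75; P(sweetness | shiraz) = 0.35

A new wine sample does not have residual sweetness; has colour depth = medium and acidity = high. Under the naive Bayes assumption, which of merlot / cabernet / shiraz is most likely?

merlot

merlot: 0.65 × 0.35 × 0.1 × (1−0.55) = 0.0102375
cabernet: 0.15 × 0.3 × 0.55 × (1−0.75) = 0.0061875
shiraz: 0.2 × 0.3 × 0.2 × (1−0.35) = 0.0078
Highest score → merlot.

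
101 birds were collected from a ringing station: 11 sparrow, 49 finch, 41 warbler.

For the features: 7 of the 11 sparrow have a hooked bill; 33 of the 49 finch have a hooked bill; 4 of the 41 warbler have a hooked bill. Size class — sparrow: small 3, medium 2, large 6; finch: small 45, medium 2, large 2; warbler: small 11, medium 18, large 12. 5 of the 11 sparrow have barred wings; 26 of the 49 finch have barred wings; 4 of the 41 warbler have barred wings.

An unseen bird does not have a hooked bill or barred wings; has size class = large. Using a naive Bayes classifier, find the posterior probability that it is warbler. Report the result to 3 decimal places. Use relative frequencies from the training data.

0.867

sparrow: (11/101) × (4/11) × (6/11) × (6/11) ≈ 0.011783
finch: (49/101) × (16/49) × (2/49) × (23/49) ≈ 0.00303504
warbler: (41/101) × (37/41) × (12/41) × (37/41) ≈ 0.0967599
P(warbler | x) = 0.0967599 / 0.11157794 ≈ 0.867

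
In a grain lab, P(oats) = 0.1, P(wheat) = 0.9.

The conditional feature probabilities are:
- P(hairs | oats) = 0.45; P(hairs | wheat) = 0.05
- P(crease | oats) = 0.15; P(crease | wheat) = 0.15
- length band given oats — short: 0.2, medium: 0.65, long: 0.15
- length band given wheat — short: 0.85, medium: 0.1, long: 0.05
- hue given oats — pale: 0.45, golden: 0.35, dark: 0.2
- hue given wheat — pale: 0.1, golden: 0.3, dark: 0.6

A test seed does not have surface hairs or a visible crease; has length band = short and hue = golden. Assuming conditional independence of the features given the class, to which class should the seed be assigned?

oats: 0.1 × (1−0.45) × (1−0.15) × 0.2 × 0.35 = 0.0032725
wheat: 0.9 × (1−0.05) × (1−0.15) × 0.85 × 0.3 = 0.18532125
Highest score → wheat.

wheat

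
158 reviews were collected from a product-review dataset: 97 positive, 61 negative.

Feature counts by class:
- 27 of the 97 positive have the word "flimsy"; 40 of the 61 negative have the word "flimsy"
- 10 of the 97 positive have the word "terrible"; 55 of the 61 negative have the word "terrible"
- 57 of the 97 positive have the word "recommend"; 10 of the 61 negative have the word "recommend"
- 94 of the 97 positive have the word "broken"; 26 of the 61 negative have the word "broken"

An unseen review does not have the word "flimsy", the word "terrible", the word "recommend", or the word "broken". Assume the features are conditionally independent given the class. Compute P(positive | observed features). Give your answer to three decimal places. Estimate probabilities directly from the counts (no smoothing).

0.447

positive: (97/158) × (70/97) × (87/97) × (40/97) × (3/97) ≈ 0.00506788
negative: (61/158) × (21/61) × (6/61) × (51/61) × (35/61) ≈ 0.00627137
P(positive | x) = 0.00506788 / 0.01133925 ≈ 0.447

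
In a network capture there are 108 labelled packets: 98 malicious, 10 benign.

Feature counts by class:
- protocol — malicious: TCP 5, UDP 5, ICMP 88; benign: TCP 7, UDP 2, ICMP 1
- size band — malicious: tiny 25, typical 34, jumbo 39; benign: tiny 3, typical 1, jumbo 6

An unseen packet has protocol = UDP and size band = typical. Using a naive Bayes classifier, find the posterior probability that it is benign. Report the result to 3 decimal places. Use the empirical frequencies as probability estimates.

malicious: (98/108) × (5/98) × (34/98) ≈ 0.016062
benign: (10/108) × (2/10) × (1/10) ≈ 0.00185185
P(benign | x) = 0.00185185 / 0.01791385 ≈ 0.103

0.103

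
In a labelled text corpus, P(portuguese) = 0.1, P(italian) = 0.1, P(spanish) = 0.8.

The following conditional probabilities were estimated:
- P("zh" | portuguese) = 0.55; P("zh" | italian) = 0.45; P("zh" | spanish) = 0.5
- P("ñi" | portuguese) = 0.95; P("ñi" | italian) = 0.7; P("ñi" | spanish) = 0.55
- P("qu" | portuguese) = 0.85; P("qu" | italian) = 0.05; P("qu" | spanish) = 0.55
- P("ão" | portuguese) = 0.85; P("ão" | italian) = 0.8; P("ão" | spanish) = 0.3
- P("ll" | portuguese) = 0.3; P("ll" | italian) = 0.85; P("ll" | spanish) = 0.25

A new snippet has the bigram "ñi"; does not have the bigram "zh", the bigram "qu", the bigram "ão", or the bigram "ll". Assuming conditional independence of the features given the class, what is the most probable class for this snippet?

spanish

portuguese: 0.1 × (1−0.55) × 0.95 × (1−0.85) × (1−0.85) × (1−0.3) = 0.0006733125
italian: 0.1 × (1−0.45) × 0.7 × (1−0.05) × (1−0.8) × (1−0.85) = 0.00109725
spanish: 0.8 × (1−0.5) × 0.55 × (1−0.55) × (1−0.3) × (1−0.25) = 0.051975
Highest score → spanish.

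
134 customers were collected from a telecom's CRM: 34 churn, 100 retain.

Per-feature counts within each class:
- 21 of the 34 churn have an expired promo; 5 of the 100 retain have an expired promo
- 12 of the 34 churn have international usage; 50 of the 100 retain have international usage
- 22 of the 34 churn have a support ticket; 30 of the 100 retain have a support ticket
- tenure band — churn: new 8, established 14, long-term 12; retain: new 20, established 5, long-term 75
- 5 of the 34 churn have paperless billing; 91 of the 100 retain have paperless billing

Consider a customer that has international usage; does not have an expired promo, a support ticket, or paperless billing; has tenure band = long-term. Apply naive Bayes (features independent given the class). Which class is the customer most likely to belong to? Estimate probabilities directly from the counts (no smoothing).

churn: (34/134) × (13/34) × (12/34) × (12/34) × (12/34) × (29/34) ≈ 0.00363802
retain: (100/134) × (95/100) × (50/100) × (70/100) × (75/100) × (9/100) ≈ 0.0167491
Highest score → retain.

retain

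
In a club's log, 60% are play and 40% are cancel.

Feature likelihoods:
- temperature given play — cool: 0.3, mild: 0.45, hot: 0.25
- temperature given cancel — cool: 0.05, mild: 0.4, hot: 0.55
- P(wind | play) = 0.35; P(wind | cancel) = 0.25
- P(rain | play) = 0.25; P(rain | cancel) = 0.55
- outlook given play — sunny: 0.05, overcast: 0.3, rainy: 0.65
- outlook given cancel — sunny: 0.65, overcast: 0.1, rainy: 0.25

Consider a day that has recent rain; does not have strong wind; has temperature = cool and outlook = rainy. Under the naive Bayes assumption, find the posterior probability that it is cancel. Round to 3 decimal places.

play: 0.6 × 0.3 × (1−0.35) × 0.25 × 0.65 = 0.0190125
cancel: 0.4 × 0.05 × (1−0.25) × 0.55 × 0.25 = 0.0020625
P(cancel | x) = 0.0020625 / 0.021075 ≈ 0.098

0.098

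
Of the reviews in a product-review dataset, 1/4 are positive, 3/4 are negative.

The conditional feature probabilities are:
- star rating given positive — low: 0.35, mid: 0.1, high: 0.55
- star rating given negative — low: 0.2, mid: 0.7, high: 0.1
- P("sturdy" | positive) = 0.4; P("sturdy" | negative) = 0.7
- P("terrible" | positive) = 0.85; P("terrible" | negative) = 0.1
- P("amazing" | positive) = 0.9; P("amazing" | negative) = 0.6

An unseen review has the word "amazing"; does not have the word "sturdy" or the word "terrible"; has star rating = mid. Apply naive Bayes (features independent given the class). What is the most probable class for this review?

negative

positive: 0.25 × 0.1 × (1−0.4) × (1−0.85) × 0.9 = 0.002025
negative: 0.75 × 0.7 × (1−0.7) × (1−0.1) × 0.6 = 0.08505
Highest score → negative.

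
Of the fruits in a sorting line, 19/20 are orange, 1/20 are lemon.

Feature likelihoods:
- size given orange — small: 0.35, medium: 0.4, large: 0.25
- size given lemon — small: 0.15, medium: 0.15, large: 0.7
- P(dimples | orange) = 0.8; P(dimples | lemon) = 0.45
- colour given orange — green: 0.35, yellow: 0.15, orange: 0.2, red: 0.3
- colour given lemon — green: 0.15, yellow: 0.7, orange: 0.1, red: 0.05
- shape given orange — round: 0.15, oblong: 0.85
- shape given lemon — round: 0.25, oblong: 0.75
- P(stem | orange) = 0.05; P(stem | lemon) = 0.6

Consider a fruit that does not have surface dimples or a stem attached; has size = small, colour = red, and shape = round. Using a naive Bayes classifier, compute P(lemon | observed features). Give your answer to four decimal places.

orange: 0.95 × 0.35 × (1−0.8) × 0.3 × 0.15 × (1−0.05) = 0.002842875
lemon: 0.05 × 0.15 × (1−0.45) × 0.05 × 0.25 × (1−0.6) = 0.000020625
P(lemon | x) = 0.000020625 / 0.0028635 ≈ 0.0072

0.0072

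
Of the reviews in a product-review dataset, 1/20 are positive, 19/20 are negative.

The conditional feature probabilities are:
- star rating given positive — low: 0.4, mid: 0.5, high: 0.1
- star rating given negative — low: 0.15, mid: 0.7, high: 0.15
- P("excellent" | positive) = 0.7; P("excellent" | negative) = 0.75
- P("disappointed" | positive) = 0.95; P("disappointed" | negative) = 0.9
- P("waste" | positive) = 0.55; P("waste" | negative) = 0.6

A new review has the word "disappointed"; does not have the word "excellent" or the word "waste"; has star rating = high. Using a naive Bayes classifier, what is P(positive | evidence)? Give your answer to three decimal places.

0.048

positive: 0.05 × 0.1 × (1−0.7) × 0.95 × (1−0.55) = 0.00064125
negative: 0.95 × 0.15 × (1−0.75) × 0.9 × (1−0.6) = 0.012825
P(positive | x) = 0.00064125 / 0.01346625 ≈ 0.048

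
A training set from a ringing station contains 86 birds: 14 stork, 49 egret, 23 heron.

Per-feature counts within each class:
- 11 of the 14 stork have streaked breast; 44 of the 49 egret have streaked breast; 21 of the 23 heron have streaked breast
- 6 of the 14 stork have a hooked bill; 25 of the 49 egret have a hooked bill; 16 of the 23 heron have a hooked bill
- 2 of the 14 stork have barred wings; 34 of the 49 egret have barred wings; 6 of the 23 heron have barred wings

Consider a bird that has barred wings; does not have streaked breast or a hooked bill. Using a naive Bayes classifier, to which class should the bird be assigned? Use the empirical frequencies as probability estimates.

stork: (14/86) × (3/14) × (8/14) × (2/14) ≈ 0.00284765
egret: (49/86) × (5/49) × (24/49) × (34/49) ≈ 0.0197592
heron: (23/86) × (2/23) × (7/23) × (6/23) ≈ 0.0018464
Highest score → egret.

egret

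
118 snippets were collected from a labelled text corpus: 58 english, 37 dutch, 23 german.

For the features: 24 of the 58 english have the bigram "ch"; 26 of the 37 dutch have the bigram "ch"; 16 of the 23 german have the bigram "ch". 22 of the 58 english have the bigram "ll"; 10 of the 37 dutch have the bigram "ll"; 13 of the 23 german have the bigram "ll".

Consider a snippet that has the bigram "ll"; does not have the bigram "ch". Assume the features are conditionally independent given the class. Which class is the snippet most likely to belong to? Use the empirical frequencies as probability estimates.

english

english: (58/118) × (34/58) × (22/58) ≈ 0.109293
dutch: (37/118) × (11/37) × (10/37) ≈ 0.0251947
german: (23/118) × (7/23) × (13/23) ≈ 0.0335298
Highest score → english.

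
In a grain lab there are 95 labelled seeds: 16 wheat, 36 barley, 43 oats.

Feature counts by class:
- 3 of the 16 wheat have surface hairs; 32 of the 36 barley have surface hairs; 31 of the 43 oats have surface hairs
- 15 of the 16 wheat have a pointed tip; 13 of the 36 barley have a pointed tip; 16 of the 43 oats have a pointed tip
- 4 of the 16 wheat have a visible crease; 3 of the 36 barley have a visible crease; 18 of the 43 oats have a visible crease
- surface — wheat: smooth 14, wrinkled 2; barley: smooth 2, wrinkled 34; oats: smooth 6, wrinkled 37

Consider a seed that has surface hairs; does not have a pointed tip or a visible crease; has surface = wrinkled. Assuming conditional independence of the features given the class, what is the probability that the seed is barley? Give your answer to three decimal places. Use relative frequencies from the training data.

0.645

wheat: (16/95) × (3/16) × (1/16) × (12/16) × (2/16) ≈ 0.000185033
barley: (36/95) × (32/36) × (23/36) × (33/36) × (34/36) ≈ 0.186311
oats: (43/95) × (31/43) × (27/43) × (25/43) × (37/43) ≈ 0.102503
P(barley | x) = 0.186311 / 0.288999033 ≈ 0.645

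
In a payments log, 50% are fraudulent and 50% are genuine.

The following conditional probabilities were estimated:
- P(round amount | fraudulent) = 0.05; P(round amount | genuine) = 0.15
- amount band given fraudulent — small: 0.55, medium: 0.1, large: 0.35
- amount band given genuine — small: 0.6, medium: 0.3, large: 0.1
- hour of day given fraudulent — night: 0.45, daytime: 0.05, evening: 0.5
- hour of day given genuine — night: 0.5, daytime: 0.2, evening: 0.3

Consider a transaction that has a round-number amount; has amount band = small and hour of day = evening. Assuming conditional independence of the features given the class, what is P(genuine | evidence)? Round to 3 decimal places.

0.663

fraudulent: 0.5 × 0.05 × 0.55 × 0.5 = 0.006875
genuine: 0.5 × 0.15 × 0.6 × 0.3 = 0.0135
P(genuine | x) = 0.0135 / 0.020375 ≈ 0.663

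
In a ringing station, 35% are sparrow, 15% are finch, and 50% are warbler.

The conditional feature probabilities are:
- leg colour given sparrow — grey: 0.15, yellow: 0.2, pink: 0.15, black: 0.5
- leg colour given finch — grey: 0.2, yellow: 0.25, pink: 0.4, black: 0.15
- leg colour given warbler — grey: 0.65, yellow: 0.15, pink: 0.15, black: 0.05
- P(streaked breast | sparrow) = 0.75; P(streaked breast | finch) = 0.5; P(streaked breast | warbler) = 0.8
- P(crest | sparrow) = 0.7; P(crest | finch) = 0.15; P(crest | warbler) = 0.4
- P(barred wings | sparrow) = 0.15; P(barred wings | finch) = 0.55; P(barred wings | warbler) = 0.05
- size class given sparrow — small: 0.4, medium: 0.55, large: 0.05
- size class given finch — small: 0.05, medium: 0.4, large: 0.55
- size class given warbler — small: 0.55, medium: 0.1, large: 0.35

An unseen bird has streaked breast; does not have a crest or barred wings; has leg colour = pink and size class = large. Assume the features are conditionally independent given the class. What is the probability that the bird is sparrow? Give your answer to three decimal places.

0.027

sparrow: 0.35 × 0.15 × 0.75 × (1−0.7) × (1−0.15) × 0.05 = 0.00050203125
finch: 0.15 × 0.4 × 0.5 × (1−0.15) × (1−0.55) × 0.55 = 0.00631125
warbler: 0.5 × 0.15 × 0.8 × (1−0.4) × (1−0.05) × 0.35 = 0.01197
P(sparrow | x) = 0.00050203125 / 0.01878328125 ≈ 0.027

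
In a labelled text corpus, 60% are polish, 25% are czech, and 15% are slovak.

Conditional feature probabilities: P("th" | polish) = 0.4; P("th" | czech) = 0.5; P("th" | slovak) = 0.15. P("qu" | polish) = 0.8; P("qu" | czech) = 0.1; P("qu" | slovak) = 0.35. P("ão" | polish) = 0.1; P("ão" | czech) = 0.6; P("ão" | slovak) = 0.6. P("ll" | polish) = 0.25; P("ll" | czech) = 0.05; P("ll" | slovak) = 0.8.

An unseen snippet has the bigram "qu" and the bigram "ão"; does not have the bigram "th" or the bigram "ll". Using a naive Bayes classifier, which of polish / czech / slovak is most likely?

polish

polish: 0.6 × (1−0.4) × 0.8 × 0.1 × (1−0.25) = 0.0216
czech: 0.25 × (1−0.5) × 0.1 × 0.6 × (1−0.05) = 0.007125
slovak: 0.15 × (1−0.15) × 0.35 × 0.6 × (1−0.8) = 0.005355
Highest score → polish.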